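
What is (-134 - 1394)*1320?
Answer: -2016960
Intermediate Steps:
(-134 - 1394)*1320 = -1528*1320 = -2016960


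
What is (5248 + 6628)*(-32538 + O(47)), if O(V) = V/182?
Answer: -35164058122/91 ≈ -3.8642e+8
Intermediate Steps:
O(V) = V/182 (O(V) = V*(1/182) = V/182)
(5248 + 6628)*(-32538 + O(47)) = (5248 + 6628)*(-32538 + (1/182)*47) = 11876*(-32538 + 47/182) = 11876*(-5921869/182) = -35164058122/91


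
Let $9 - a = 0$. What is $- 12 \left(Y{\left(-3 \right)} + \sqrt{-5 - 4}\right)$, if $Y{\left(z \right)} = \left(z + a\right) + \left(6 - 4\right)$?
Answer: $-96 - 36 i \approx -96.0 - 36.0 i$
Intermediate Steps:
$a = 9$ ($a = 9 - 0 = 9 + 0 = 9$)
$Y{\left(z \right)} = 11 + z$ ($Y{\left(z \right)} = \left(z + 9\right) + \left(6 - 4\right) = \left(9 + z\right) + \left(6 - 4\right) = \left(9 + z\right) + 2 = 11 + z$)
$- 12 \left(Y{\left(-3 \right)} + \sqrt{-5 - 4}\right) = - 12 \left(\left(11 - 3\right) + \sqrt{-5 - 4}\right) = - 12 \left(8 + \sqrt{-9}\right) = - 12 \left(8 + 3 i\right) = -96 - 36 i$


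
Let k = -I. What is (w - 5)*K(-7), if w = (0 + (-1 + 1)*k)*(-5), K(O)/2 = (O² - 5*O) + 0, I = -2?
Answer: -840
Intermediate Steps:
K(O) = -10*O + 2*O² (K(O) = 2*((O² - 5*O) + 0) = 2*(O² - 5*O) = -10*O + 2*O²)
k = 2 (k = -1*(-2) = 2)
w = 0 (w = (0 + (-1 + 1)*2)*(-5) = (0 + 0*2)*(-5) = (0 + 0)*(-5) = 0*(-5) = 0)
(w - 5)*K(-7) = (0 - 5)*(2*(-7)*(-5 - 7)) = -10*(-7)*(-12) = -5*168 = -840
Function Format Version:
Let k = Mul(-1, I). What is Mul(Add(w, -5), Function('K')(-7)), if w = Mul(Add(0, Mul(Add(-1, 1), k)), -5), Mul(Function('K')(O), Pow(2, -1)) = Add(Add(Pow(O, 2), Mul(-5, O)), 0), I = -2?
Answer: -840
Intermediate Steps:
Function('K')(O) = Add(Mul(-10, O), Mul(2, Pow(O, 2))) (Function('K')(O) = Mul(2, Add(Add(Pow(O, 2), Mul(-5, O)), 0)) = Mul(2, Add(Pow(O, 2), Mul(-5, O))) = Add(Mul(-10, O), Mul(2, Pow(O, 2))))
k = 2 (k = Mul(-1, -2) = 2)
w = 0 (w = Mul(Add(0, Mul(Add(-1, 1), 2)), -5) = Mul(Add(0, Mul(0, 2)), -5) = Mul(Add(0, 0), -5) = Mul(0, -5) = 0)
Mul(Add(w, -5), Function('K')(-7)) = Mul(Add(0, -5), Mul(2, -7, Add(-5, -7))) = Mul(-5, Mul(2, -7, -12)) = Mul(-5, 168) = -840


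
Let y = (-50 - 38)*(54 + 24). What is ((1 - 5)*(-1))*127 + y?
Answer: -6356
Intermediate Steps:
y = -6864 (y = -88*78 = -6864)
((1 - 5)*(-1))*127 + y = ((1 - 5)*(-1))*127 - 6864 = -4*(-1)*127 - 6864 = 4*127 - 6864 = 508 - 6864 = -6356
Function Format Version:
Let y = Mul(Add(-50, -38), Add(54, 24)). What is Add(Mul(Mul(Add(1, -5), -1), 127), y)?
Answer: -6356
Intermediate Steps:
y = -6864 (y = Mul(-88, 78) = -6864)
Add(Mul(Mul(Add(1, -5), -1), 127), y) = Add(Mul(Mul(Add(1, -5), -1), 127), -6864) = Add(Mul(Mul(-4, -1), 127), -6864) = Add(Mul(4, 127), -6864) = Add(508, -6864) = -6356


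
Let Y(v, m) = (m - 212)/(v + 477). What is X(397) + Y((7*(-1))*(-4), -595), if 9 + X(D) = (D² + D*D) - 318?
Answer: 159019148/505 ≈ 3.1489e+5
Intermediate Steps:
X(D) = -327 + 2*D² (X(D) = -9 + ((D² + D*D) - 318) = -9 + ((D² + D²) - 318) = -9 + (2*D² - 318) = -9 + (-318 + 2*D²) = -327 + 2*D²)
Y(v, m) = (-212 + m)/(477 + v)
X(397) + Y((7*(-1))*(-4), -595) = (-327 + 2*397²) + (-212 - 595)/(477 + (7*(-1))*(-4)) = (-327 + 2*157609) - 807/(477 - 7*(-4)) = (-327 + 315218) - 807/(477 + 28) = 314891 - 807/505 = 159019148/505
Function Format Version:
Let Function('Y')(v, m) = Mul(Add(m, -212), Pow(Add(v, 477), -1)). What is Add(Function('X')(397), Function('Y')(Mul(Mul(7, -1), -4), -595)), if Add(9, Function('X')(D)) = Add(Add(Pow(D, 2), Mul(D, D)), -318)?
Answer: Rational(159019148, 505) ≈ 3.1489e+5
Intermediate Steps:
Function('X')(D) = Add(-327, Mul(2, Pow(D, 2))) (Function('X')(D) = Add(-9, Add(Add(Pow(D, 2), Mul(D, D)), -318)) = Add(-9, Add(Add(Pow(D, 2), Pow(D, 2)), -318)) = Add(-9, Add(Mul(2, Pow(D, 2)), -318)) = Add(-9, Add(-318, Mul(2, Pow(D, 2)))) = Add(-327, Mul(2, Pow(D, 2))))
Function('Y')(v, m) = Mul(Pow(Add(477, v), -1), Add(-212, m)) (Function('Y')(v, m) = Mul(Add(-212, m), Pow(Add(477, v), -1)) = Mul(Pow(Add(477, v), -1), Add(-212, m)))
Add(Function('X')(397), Function('Y')(Mul(Mul(7, -1), -4), -595)) = Add(Add(-327, Mul(2, Pow(397, 2))), Mul(Pow(Add(477, Mul(Mul(7, -1), -4)), -1), Add(-212, -595))) = Add(Add(-327, Mul(2, 157609)), Mul(Pow(Add(477, Mul(-7, -4)), -1), -807)) = Add(Add(-327, 315218), Mul(Pow(Add(477, 28), -1), -807)) = Add(314891, Mul(Pow(505, -1), -807)) = Add(314891, Mul(Rational(1, 505), -807)) = Add(314891, Rational(-807, 505)) = Rational(159019148, 505)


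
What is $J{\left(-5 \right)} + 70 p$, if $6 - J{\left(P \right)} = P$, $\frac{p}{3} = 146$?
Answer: $30671$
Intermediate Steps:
$p = 438$ ($p = 3 \cdot 146 = 438$)
$J{\left(P \right)} = 6 - P$
$J{\left(-5 \right)} + 70 p = \left(6 - -5\right) + 70 \cdot 438 = \left(6 + 5\right) + 30660 = 11 + 30660 = 30671$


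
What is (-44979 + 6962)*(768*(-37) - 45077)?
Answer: 2793983381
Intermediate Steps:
(-44979 + 6962)*(768*(-37) - 45077) = -38017*(-28416 - 45077) = -38017*(-73493) = 2793983381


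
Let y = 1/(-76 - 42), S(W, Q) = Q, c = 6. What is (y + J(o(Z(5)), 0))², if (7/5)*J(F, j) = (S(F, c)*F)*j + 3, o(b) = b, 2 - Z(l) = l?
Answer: 3108169/682276 ≈ 4.5556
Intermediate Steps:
Z(l) = 2 - l
J(F, j) = 15/7 + 30*F*j/7 (J(F, j) = 5*((6*F)*j + 3)/7 = 5*(6*F*j + 3)/7 = 5*(3 + 6*F*j)/7 = 15/7 + 30*F*j/7)
y = -1/118 (y = 1/(-118) = -1/118 ≈ -0.0084746)
(y + J(o(Z(5)), 0))² = (-1/118 + (15/7 + (30/7)*(2 - 1*5)*0))² = (-1/118 + (15/7 + (30/7)*(2 - 5)*0))² = (-1/118 + (15/7 + (30/7)*(-3)*0))² = (-1/118 + (15/7 + 0))² = (-1/118 + 15/7)² = (1763/826)² = 3108169/682276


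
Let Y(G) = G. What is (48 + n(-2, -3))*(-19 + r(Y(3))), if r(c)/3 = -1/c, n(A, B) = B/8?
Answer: -1905/2 ≈ -952.50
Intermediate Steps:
n(A, B) = B/8 (n(A, B) = B*(1/8) = B/8)
r(c) = -3/c (r(c) = 3*(-1/c) = -3/c)
(48 + n(-2, -3))*(-19 + r(Y(3))) = (48 + (1/8)*(-3))*(-19 - 3/3) = (48 - 3/8)*(-19 - 3*1/3) = 381*(-19 - 1)/8 = (381/8)*(-20) = -1905/2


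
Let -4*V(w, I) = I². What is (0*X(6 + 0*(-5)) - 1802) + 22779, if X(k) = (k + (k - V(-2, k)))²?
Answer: 20977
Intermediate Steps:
V(w, I) = -I²/4
X(k) = (2*k + k²/4)² (X(k) = (k + (k - (-1)*k²/4))² = (k + (k + k²/4))² = (2*k + k²/4)²)
(0*X(6 + 0*(-5)) - 1802) + 22779 = (0*((6 + 0*(-5))²*(8 + (6 + 0*(-5)))²/16) - 1802) + 22779 = (0*((6 + 0)²*(8 + (6 + 0))²/16) - 1802) + 22779 = (0*((1/16)*6²*(8 + 6)²) - 1802) + 22779 = (0*((1/16)*36*14²) - 1802) + 22779 = (0*((1/16)*36*196) - 1802) + 22779 = (0*441 - 1802) + 22779 = (0 - 1802) + 22779 = -1802 + 22779 = 20977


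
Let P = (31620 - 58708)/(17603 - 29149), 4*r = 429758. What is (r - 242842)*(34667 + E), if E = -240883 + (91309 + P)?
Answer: 179637025466435/11546 ≈ 1.5558e+10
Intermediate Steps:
r = 214879/2 (r = (¼)*429758 = 214879/2 ≈ 1.0744e+5)
P = 13544/5773 (P = -27088/(-11546) = -27088*(-1/11546) = 13544/5773 ≈ 2.3461)
E = -863477158/5773 (E = -240883 + (91309 + 13544/5773) = -240883 + 527140401/5773 = -863477158/5773 ≈ -1.4957e+5)
(r - 242842)*(34667 + E) = (214879/2 - 242842)*(34667 - 863477158/5773) = -270805/2*(-663344567/5773) = 179637025466435/11546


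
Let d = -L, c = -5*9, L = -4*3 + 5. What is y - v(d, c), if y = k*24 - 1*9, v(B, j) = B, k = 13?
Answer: 296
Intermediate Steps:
L = -7 (L = -12 + 5 = -7)
c = -45
d = 7 (d = -1*(-7) = 7)
y = 303 (y = 13*24 - 1*9 = 312 - 9 = 303)
y - v(d, c) = 303 - 1*7 = 303 - 7 = 296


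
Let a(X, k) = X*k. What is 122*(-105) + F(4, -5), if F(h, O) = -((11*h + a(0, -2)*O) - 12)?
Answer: -12842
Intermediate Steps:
F(h, O) = 12 - 11*h (F(h, O) = -((11*h + (0*(-2))*O) - 12) = -((11*h + 0*O) - 12) = -((11*h + 0) - 12) = -(11*h - 12) = -(-12 + 11*h) = 12 - 11*h)
122*(-105) + F(4, -5) = 122*(-105) + (12 - 11*4) = -12810 + (12 - 44) = -12810 - 32 = -12842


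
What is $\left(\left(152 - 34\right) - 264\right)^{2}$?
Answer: $21316$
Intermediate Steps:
$\left(\left(152 - 34\right) - 264\right)^{2} = \left(118 - 264\right)^{2} = \left(-146\right)^{2} = 21316$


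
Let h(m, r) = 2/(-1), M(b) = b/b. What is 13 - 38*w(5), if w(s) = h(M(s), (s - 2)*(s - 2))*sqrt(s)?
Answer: 13 + 76*sqrt(5) ≈ 182.94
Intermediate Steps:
M(b) = 1
h(m, r) = -2 (h(m, r) = 2*(-1) = -2)
w(s) = -2*sqrt(s)
13 - 38*w(5) = 13 - (-76)*sqrt(5) = 13 + 76*sqrt(5)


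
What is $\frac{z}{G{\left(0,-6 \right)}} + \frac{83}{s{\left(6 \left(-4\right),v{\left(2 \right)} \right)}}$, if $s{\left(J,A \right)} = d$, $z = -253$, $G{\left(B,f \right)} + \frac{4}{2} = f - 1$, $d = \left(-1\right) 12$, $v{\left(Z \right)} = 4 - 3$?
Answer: $\frac{763}{36} \approx 21.194$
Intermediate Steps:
$v{\left(Z \right)} = 1$ ($v{\left(Z \right)} = 4 - 3 = 1$)
$d = -12$
$G{\left(B,f \right)} = -3 + f$ ($G{\left(B,f \right)} = -2 + \left(f - 1\right) = -2 + \left(-1 + f\right) = -3 + f$)
$s{\left(J,A \right)} = -12$
$\frac{z}{G{\left(0,-6 \right)}} + \frac{83}{s{\left(6 \left(-4\right),v{\left(2 \right)} \right)}} = - \frac{253}{-3 - 6} + \frac{83}{-12} = - \frac{253}{-9} + 83 \left(- \frac{1}{12}\right) = \left(-253\right) \left(- \frac{1}{9}\right) - \frac{83}{12} = \frac{253}{9} - \frac{83}{12} = \frac{763}{36}$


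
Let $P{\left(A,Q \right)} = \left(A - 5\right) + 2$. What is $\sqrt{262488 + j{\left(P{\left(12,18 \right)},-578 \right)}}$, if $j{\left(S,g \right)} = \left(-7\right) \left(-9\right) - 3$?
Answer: $6 \sqrt{7293} \approx 512.39$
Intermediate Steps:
$P{\left(A,Q \right)} = -3 + A$ ($P{\left(A,Q \right)} = \left(-5 + A\right) + 2 = -3 + A$)
$j{\left(S,g \right)} = 60$ ($j{\left(S,g \right)} = 63 - 3 = 60$)
$\sqrt{262488 + j{\left(P{\left(12,18 \right)},-578 \right)}} = \sqrt{262488 + 60} = \sqrt{262548} = 6 \sqrt{7293}$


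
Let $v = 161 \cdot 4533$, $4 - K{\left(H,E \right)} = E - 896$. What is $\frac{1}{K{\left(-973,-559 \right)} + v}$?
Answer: $\frac{1}{731272} \approx 1.3675 \cdot 10^{-6}$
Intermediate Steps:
$K{\left(H,E \right)} = 900 - E$ ($K{\left(H,E \right)} = 4 - \left(E - 896\right) = 4 - \left(-896 + E\right) = 900 - E$)
$v = 729813$
$\frac{1}{K{\left(-973,-559 \right)} + v} = \frac{1}{\left(900 - -559\right) + 729813} = \frac{1}{\left(900 + 559\right) + 729813} = \frac{1}{1459 + 729813} = \frac{1}{731272}$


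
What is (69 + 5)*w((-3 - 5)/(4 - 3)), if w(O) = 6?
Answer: 444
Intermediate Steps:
(69 + 5)*w((-3 - 5)/(4 - 3)) = (69 + 5)*6 = 74*6 = 444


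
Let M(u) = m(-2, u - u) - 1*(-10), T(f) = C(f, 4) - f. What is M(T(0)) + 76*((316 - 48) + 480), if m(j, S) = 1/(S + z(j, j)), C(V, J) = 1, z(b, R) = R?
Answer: 113715/2 ≈ 56858.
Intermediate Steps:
m(j, S) = 1/(S + j)
T(f) = 1 - f
M(u) = 19/2 (M(u) = 1/((u - u) - 2) - 1*(-10) = 1/(0 - 2) + 10 = 1/(-2) + 10 = -1/2 + 10 = 19/2)
M(T(0)) + 76*((316 - 48) + 480) = 19/2 + 76*((316 - 48) + 480) = 19/2 + 76*(268 + 480) = 19/2 + 76*748 = 19/2 + 56848 = 113715/2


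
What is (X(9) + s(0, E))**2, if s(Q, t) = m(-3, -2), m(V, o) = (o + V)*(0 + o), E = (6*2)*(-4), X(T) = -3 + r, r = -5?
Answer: 4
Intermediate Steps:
X(T) = -8 (X(T) = -3 - 5 = -8)
E = -48 (E = 12*(-4) = -48)
m(V, o) = o*(V + o) (m(V, o) = (V + o)*o = o*(V + o))
s(Q, t) = 10 (s(Q, t) = -2*(-3 - 2) = -2*(-5) = 10)
(X(9) + s(0, E))**2 = (-8 + 10)**2 = 2**2 = 4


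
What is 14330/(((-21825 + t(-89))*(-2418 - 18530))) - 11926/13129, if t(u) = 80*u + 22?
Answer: -3612762431567/3977292721758 ≈ -0.90835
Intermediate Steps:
t(u) = 22 + 80*u
14330/(((-21825 + t(-89))*(-2418 - 18530))) - 11926/13129 = 14330/(((-21825 + (22 + 80*(-89)))*(-2418 - 18530))) - 11926/13129 = 14330/(((-21825 + (22 - 7120))*(-20948))) - 11926*1/13129 = 14330/(((-21825 - 7098)*(-20948))) - 11926/13129 = 14330/((-28923*(-20948))) - 11926/13129 = 14330/605879004 - 11926/13129 = 14330*(1/605879004) - 11926/13129 = 7165/302939502 - 11926/13129 = -3612762431567/3977292721758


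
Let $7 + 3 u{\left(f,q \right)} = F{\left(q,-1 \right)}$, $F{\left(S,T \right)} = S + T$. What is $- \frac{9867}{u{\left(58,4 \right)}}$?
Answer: $\frac{29601}{4} \approx 7400.3$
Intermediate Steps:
$u{\left(f,q \right)} = - \frac{8}{3} + \frac{q}{3}$ ($u{\left(f,q \right)} = - \frac{7}{3} + \frac{q - 1}{3} = - \frac{7}{3} + \frac{-1 + q}{3} = - \frac{7}{3} + \left(- \frac{1}{3} + \frac{q}{3}\right) = - \frac{8}{3} + \frac{q}{3}$)
$- \frac{9867}{u{\left(58,4 \right)}} = - \frac{9867}{- \frac{8}{3} + \frac{1}{3} \cdot 4} = - \frac{9867}{- \frac{8}{3} + \frac{4}{3}} = - \frac{9867}{- \frac{4}{3}} = \left(-9867\right) \left(- \frac{3}{4}\right) = \frac{29601}{4}$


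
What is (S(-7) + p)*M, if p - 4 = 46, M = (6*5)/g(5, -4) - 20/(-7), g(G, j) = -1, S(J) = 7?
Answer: -10830/7 ≈ -1547.1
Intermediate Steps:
M = -190/7 (M = (6*5)/(-1) - 20/(-7) = 30*(-1) - 20*(-⅐) = -30 + 20/7 = -190/7 ≈ -27.143)
p = 50 (p = 4 + 46 = 50)
(S(-7) + p)*M = (7 + 50)*(-190/7) = 57*(-190/7) = -10830/7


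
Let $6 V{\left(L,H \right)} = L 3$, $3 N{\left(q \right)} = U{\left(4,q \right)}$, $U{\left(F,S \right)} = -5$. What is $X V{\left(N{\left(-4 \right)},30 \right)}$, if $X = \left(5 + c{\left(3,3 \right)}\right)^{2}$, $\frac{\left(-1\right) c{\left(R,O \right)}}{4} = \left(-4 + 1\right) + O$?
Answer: $- \frac{125}{6} \approx -20.833$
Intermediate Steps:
$c{\left(R,O \right)} = 12 - 4 O$ ($c{\left(R,O \right)} = - 4 \left(\left(-4 + 1\right) + O\right) = - 4 \left(-3 + O\right) = 12 - 4 O$)
$N{\left(q \right)} = - \frac{5}{3}$ ($N{\left(q \right)} = \frac{1}{3} \left(-5\right) = - \frac{5}{3}$)
$V{\left(L,H \right)} = \frac{L}{2}$ ($V{\left(L,H \right)} = \frac{L 3}{6} = \frac{3 L}{6} = \frac{L}{2}$)
$X = 25$ ($X = \left(5 + \left(12 - 12\right)\right)^{2} = \left(5 + 0\right)^{2} = 5^{2} = 25$)
$X V{\left(N{\left(-4 \right)},30 \right)} = 25 \cdot \frac{1}{2} \left(- \frac{5}{3}\right) = 25 \left(- \frac{5}{6}\right) = - \frac{125}{6}$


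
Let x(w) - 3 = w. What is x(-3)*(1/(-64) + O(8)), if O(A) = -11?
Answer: 0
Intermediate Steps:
x(w) = 3 + w
x(-3)*(1/(-64) + O(8)) = (3 - 3)*(1/(-64) - 11) = 0*(-1/64 - 11) = 0*(-705/64) = 0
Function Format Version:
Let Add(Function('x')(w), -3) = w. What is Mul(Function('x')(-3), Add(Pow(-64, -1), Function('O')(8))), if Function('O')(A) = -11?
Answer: 0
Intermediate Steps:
Function('x')(w) = Add(3, w)
Mul(Function('x')(-3), Add(Pow(-64, -1), Function('O')(8))) = Mul(Add(3, -3), Add(Pow(-64, -1), -11)) = Mul(0, Add(Rational(-1, 64), -11)) = Mul(0, Rational(-705, 64)) = 0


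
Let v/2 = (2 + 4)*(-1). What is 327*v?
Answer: -3924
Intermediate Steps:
v = -12 (v = 2*((2 + 4)*(-1)) = 2*(6*(-1)) = 2*(-6) = -12)
327*v = 327*(-12) = -3924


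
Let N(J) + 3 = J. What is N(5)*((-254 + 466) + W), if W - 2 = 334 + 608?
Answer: 2312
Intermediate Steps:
W = 944 (W = 2 + (334 + 608) = 2 + 942 = 944)
N(J) = -3 + J
N(5)*((-254 + 466) + W) = (-3 + 5)*((-254 + 466) + 944) = 2*(212 + 944) = 2*1156 = 2312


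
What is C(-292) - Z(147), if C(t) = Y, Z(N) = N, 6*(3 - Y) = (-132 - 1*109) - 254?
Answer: -123/2 ≈ -61.500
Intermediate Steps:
Y = 171/2 (Y = 3 - ((-132 - 1*109) - 254)/6 = 3 - ((-132 - 109) - 254)/6 = 3 - (-241 - 254)/6 = 3 - ⅙*(-495) = 3 + 165/2 = 171/2 ≈ 85.500)
C(t) = 171/2
C(-292) - Z(147) = 171/2 - 1*147 = 171/2 - 147 = -123/2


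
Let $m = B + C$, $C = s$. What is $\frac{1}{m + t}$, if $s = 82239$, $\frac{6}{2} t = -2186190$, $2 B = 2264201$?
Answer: $\frac{2}{971219} \approx 2.0593 \cdot 10^{-6}$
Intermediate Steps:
$B = \frac{2264201}{2}$ ($B = \frac{1}{2} \cdot 2264201 = \frac{2264201}{2} \approx 1.1321 \cdot 10^{6}$)
$t = -728730$ ($t = \frac{1}{3} \left(-2186190\right) = -728730$)
$C = 82239$
$m = \frac{2428679}{2}$ ($m = \frac{2264201}{2} + 82239 = \frac{2428679}{2} \approx 1.2143 \cdot 10^{6}$)
$\frac{1}{m + t} = \frac{1}{\frac{2428679}{2} - 728730} = \frac{1}{\frac{971219}{2}} = \frac{2}{971219}$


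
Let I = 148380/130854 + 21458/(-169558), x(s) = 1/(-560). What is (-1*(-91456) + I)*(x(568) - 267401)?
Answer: -723475854102206890375/29583123376 ≈ -2.4456e+10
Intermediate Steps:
x(s) = -1/560
I = 1862595909/1848945211 (I = 148380*(1/130854) + 21458*(-1/169558) = 24730/21809 - 10729/84779 = 1862595909/1848945211 ≈ 1.0074)
(-1*(-91456) + I)*(x(568) - 267401) = (-1*(-91456) + 1862595909/1848945211)*(-1/560 - 267401) = (91456 + 1862595909/1848945211)*(-149744561/560) = (169098995813125/1848945211)*(-149744561/560) = -723475854102206890375/29583123376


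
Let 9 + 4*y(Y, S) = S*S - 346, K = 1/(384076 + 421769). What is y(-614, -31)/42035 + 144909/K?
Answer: 9817206414337653/84070 ≈ 1.1677e+11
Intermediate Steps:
K = 1/805845 ≈ 1.2409e-6
y(Y, S) = -355/4 + S**2/4 (y(Y, S) = -9/4 + (S*S - 346)/4 = -9/4 + (S**2 - 346)/4 = -9/4 + (-346 + S**2)/4 = -9/4 + (-173/2 + S**2/4) = -355/4 + S**2/4)
y(-614, -31)/42035 + 144909/K = (-355/4 + (1/4)*(-31)**2)/42035 + 144909/(1/805845) = (-355/4 + (1/4)*961)*(1/42035) + 144909*805845 = (-355/4 + 961/4)*(1/42035) + 116774193105 = (303/2)*(1/42035) + 116774193105 = 303/84070 + 116774193105 = 9817206414337653/84070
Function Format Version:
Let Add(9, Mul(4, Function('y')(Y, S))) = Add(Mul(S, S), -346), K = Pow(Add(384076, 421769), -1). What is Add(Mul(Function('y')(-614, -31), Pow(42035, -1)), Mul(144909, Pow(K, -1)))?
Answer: Rational(9817206414337653, 84070) ≈ 1.1677e+11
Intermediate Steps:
K = Rational(1, 805845) (K = Pow(805845, -1) = Rational(1, 805845) ≈ 1.2409e-6)
Function('y')(Y, S) = Add(Rational(-355, 4), Mul(Rational(1, 4), Pow(S, 2))) (Function('y')(Y, S) = Add(Rational(-9, 4), Mul(Rational(1, 4), Add(Mul(S, S), -346))) = Add(Rational(-9, 4), Mul(Rational(1, 4), Add(Pow(S, 2), -346))) = Add(Rational(-9, 4), Mul(Rational(1, 4), Add(-346, Pow(S, 2)))) = Add(Rational(-9, 4), Add(Rational(-173, 2), Mul(Rational(1, 4), Pow(S, 2)))) = Add(Rational(-355, 4), Mul(Rational(1, 4), Pow(S, 2))))
Add(Mul(Function('y')(-614, -31), Pow(42035, -1)), Mul(144909, Pow(K, -1))) = Add(Mul(Add(Rational(-355, 4), Mul(Rational(1, 4), Pow(-31, 2))), Pow(42035, -1)), Mul(144909, Pow(Rational(1, 805845), -1))) = Add(Mul(Add(Rational(-355, 4), Mul(Rational(1, 4), 961)), Rational(1, 42035)), Mul(144909, 805845)) = Add(Mul(Add(Rational(-355, 4), Rational(961, 4)), Rational(1, 42035)), 116774193105) = Add(Mul(Rational(303, 2), Rational(1, 42035)), 116774193105) = Add(Rational(303, 84070), 116774193105) = Rational(9817206414337653, 84070)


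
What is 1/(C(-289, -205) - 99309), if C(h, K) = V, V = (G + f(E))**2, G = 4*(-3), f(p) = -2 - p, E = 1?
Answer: -1/99084 ≈ -1.0092e-5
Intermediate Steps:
G = -12
V = 225 (V = (-12 + (-2 - 1*1))**2 = (-12 + (-2 - 1))**2 = (-12 - 3)**2 = (-15)**2 = 225)
C(h, K) = 225
1/(C(-289, -205) - 99309) = 1/(225 - 99309) = 1/(-99084) = -1/99084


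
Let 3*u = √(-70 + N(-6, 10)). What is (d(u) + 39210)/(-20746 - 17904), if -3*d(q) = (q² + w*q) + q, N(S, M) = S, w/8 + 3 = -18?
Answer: -529373/521775 - 167*I*√19/173925 ≈ -1.0146 - 0.0041853*I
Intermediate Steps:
w = -168 (w = -24 + 8*(-18) = -24 - 144 = -168)
u = 2*I*√19/3 (u = √(-70 - 6)/3 = √(-76)/3 = (2*I*√19)/3 = 2*I*√19/3 ≈ 2.9059*I)
d(q) = -q²/3 + 167*q/3 (d(q) = -((q² - 168*q) + q)/3 = -(q² - 167*q)/3 = -q²/3 + 167*q/3)
(d(u) + 39210)/(-20746 - 17904) = ((2*I*√19/3)*(167 - 2*I*√19/3)/3 + 39210)/(-20746 - 17904) = ((2*I*√19/3)*(167 - 2*I*√19/3)/3 + 39210)/(-38650) = (2*I*√19*(167 - 2*I*√19/3)/9 + 39210)*(-1/38650) = (39210 + 2*I*√19*(167 - 2*I*√19/3)/9)*(-1/38650) = -3921/3865 - I*√19*(167 - 2*I*√19/3)/173925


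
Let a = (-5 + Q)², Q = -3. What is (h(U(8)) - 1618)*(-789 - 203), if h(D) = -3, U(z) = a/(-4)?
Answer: 1608032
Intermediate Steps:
a = 64 (a = (-5 - 3)² = (-8)² = 64)
U(z) = -16 (U(z) = 64/(-4) = 64*(-¼) = -16)
(h(U(8)) - 1618)*(-789 - 203) = (-3 - 1618)*(-789 - 203) = -1621*(-992) = 1608032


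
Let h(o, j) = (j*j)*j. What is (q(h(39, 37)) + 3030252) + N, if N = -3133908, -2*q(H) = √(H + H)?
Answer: -103656 - 37*√74/2 ≈ -1.0382e+5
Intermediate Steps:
h(o, j) = j³ (h(o, j) = j²*j = j³)
q(H) = -√2*√H/2 (q(H) = -√(H + H)/2 = -√2*√H/2)
(q(h(39, 37)) + 3030252) + N = (-√2*√(37³)/2 + 3030252) - 3133908 = (-√2*√50653/2 + 3030252) - 3133908 = (-√2*37*√37/2 + 3030252) - 3133908 = (-37*√74/2 + 3030252) - 3133908 = (3030252 - 37*√74/2) - 3133908 = -103656 - 37*√74/2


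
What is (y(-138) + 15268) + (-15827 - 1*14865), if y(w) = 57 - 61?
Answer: -15428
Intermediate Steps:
y(w) = -4
(y(-138) + 15268) + (-15827 - 1*14865) = (-4 + 15268) + (-15827 - 1*14865) = 15264 + (-15827 - 14865) = 15264 - 30692 = -15428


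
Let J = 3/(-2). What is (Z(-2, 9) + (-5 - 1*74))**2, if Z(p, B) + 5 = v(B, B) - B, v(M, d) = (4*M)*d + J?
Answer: 210681/4 ≈ 52670.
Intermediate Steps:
J = -3/2 (J = 3*(-1/2) = -3/2 ≈ -1.5000)
v(M, d) = -3/2 + 4*M*d (v(M, d) = (4*M)*d - 3/2 = 4*M*d - 3/2 = -3/2 + 4*M*d)
Z(p, B) = -13/2 - B + 4*B**2 (Z(p, B) = -5 + ((-3/2 + 4*B*B) - B) = -5 + ((-3/2 + 4*B**2) - B) = -5 + (-3/2 - B + 4*B**2) = -13/2 - B + 4*B**2)
(Z(-2, 9) + (-5 - 1*74))**2 = ((-13/2 - 1*9 + 4*9**2) + (-5 - 1*74))**2 = ((-13/2 - 9 + 4*81) + (-5 - 74))**2 = ((-13/2 - 9 + 324) - 79)**2 = (617/2 - 79)**2 = (459/2)**2 = 210681/4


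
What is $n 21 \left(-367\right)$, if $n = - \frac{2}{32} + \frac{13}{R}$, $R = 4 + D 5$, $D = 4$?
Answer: $- \frac{59087}{16} \approx -3692.9$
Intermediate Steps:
$R = 24$ ($R = 4 + 4 \cdot 5 = 4 + 20 = 24$)
$n = \frac{23}{48}$ ($n = - \frac{2}{32} + \frac{13}{24} = \left(-2\right) \frac{1}{32} + 13 \cdot \frac{1}{24} = - \frac{1}{16} + \frac{13}{24} = \frac{23}{48} \approx 0.47917$)
$n 21 \left(-367\right) = \frac{23 \cdot 21 \left(-367\right)}{48} = \frac{23}{48} \left(-7707\right) = - \frac{59087}{16}$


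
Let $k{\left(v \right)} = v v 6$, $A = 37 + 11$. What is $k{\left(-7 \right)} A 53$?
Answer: $747936$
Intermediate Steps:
$A = 48$
$k{\left(v \right)} = 6 v^{2}$ ($k{\left(v \right)} = v^{2} \cdot 6 = 6 v^{2}$)
$k{\left(-7 \right)} A 53 = 6 \left(-7\right)^{2} \cdot 48 \cdot 53 = 6 \cdot 49 \cdot 48 \cdot 53 = 294 \cdot 48 \cdot 53 = 14112 \cdot 53 = 747936$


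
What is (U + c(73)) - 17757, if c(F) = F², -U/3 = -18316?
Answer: 42520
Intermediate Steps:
U = 54948 (U = -3*(-18316) = 54948)
(U + c(73)) - 17757 = (54948 + 73²) - 17757 = (54948 + 5329) - 17757 = 60277 - 17757 = 42520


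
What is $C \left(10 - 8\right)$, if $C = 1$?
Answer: $2$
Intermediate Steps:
$C \left(10 - 8\right) = 1 \left(10 - 8\right) = 1 \cdot 2 = 2$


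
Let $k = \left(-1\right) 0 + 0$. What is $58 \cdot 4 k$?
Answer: $0$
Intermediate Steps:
$k = 0$ ($k = 0 + 0 = 0$)
$58 \cdot 4 k = 58 \cdot 4 \cdot 0 = 58 \cdot 0 = 0$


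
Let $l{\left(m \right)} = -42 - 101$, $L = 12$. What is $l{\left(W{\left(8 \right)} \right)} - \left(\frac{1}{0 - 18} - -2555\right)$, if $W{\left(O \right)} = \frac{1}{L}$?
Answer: $- \frac{48563}{18} \approx -2697.9$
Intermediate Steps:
$W{\left(O \right)} = \frac{1}{12}$
$l{\left(m \right)} = -143$
$l{\left(W{\left(8 \right)} \right)} - \left(\frac{1}{0 - 18} - -2555\right) = -143 - \left(\frac{1}{0 - 18} - -2555\right) = -143 - \left(\frac{1}{-18} + 2555\right) = -143 - \left(- \frac{1}{18} + 2555\right) = -143 - \frac{45989}{18} = - \frac{48563}{18}$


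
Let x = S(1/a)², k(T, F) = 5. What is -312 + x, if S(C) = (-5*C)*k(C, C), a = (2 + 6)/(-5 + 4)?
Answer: -19343/64 ≈ -302.23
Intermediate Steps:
a = -8 (a = 8/(-1) = 8*(-1) = -8)
S(C) = -25*C (S(C) = -5*C*5 = -25*C)
x = 625/64 (x = (-25/(-8))² = (-25*(-⅛))² = (25/8)² = 625/64 ≈ 9.7656)
-312 + x = -312 + 625/64 = -19343/64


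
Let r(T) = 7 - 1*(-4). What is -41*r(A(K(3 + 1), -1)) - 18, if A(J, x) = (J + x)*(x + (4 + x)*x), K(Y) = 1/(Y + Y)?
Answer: -469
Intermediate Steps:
K(Y) = 1/(2*Y)
A(J, x) = (J + x)*(x + x*(4 + x))
r(T) = 11 (r(T) = 7 + 4 = 11)
-41*r(A(K(3 + 1), -1)) - 18 = -41*11 - 18 = -451 - 18 = -469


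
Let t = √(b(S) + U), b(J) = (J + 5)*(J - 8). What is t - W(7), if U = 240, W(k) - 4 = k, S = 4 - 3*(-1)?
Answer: -11 + 2*√57 ≈ 4.0997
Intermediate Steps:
S = 7 (S = 4 + 3 = 7)
W(k) = 4 + k
b(J) = (-8 + J)*(5 + J) (b(J) = (5 + J)*(-8 + J) = (-8 + J)*(5 + J))
t = 2*√57 (t = √((-40 + 7² - 3*7) + 240) = √((-40 + 49 - 21) + 240) = √(-12 + 240) = √228 = 2*√57 ≈ 15.100)
t - W(7) = 2*√57 - (4 + 7) = 2*√57 - 1*11 = 2*√57 - 11 = -11 + 2*√57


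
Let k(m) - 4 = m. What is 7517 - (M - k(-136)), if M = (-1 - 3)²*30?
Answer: 6905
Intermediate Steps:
M = 480 (M = (-4)²*30 = 16*30 = 480)
k(m) = 4 + m
7517 - (M - k(-136)) = 7517 - (480 - (4 - 136)) = 7517 - (480 - 1*(-132)) = 7517 - (480 + 132) = 7517 - 1*612 = 7517 - 612 = 6905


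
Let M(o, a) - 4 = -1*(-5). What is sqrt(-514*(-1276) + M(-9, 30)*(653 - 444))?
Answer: sqrt(657745) ≈ 811.01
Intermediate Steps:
M(o, a) = 9 (M(o, a) = 4 - 1*(-5) = 4 + 5 = 9)
sqrt(-514*(-1276) + M(-9, 30)*(653 - 444)) = sqrt(-514*(-1276) + 9*(653 - 444)) = sqrt(655864 + 9*209) = sqrt(655864 + 1881) = sqrt(657745)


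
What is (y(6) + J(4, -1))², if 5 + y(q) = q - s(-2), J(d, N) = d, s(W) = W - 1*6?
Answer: 169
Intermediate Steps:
s(W) = -6 + W (s(W) = W - 6 = -6 + W)
y(q) = 3 + q (y(q) = -5 + (q - (-6 - 2)) = -5 + (q - 1*(-8)) = -5 + (q + 8) = -5 + (8 + q) = 3 + q)
(y(6) + J(4, -1))² = ((3 + 6) + 4)² = (9 + 4)² = 13² = 169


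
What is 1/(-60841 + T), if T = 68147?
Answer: 1/7306 ≈ 0.00013687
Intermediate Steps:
1/(-60841 + T) = 1/(-60841 + 68147) = 1/7306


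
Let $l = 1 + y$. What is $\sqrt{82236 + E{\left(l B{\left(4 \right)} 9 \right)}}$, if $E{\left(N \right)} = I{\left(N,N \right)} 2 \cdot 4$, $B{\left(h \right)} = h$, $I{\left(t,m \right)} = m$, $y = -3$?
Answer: $2 \sqrt{20415} \approx 285.76$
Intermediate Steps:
$l = -2$ ($l = 1 - 3 = -2$)
$E{\left(N \right)} = 8 N$ ($E{\left(N \right)} = N 2 \cdot 4 = 2 N 4 = 8 N$)
$\sqrt{82236 + E{\left(l B{\left(4 \right)} 9 \right)}} = \sqrt{82236 + 8 \left(-2\right) 4 \cdot 9} = \sqrt{82236 + 8 \left(\left(-8\right) 9\right)} = \sqrt{82236 + 8 \left(-72\right)} = \sqrt{82236 - 576} = \sqrt{81660} = 2 \sqrt{20415}$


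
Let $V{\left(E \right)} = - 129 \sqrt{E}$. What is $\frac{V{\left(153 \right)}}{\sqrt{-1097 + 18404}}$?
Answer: $- \frac{43 \sqrt{32691}}{641} \approx -12.129$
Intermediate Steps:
$\frac{V{\left(153 \right)}}{\sqrt{-1097 + 18404}} = \frac{\left(-129\right) \sqrt{153}}{\sqrt{-1097 + 18404}} = \frac{\left(-129\right) 3 \sqrt{17}}{\sqrt{17307}} = \frac{\left(-387\right) \sqrt{17}}{3 \sqrt{1923}} = - 387 \sqrt{17} \frac{\sqrt{1923}}{5769} = - \frac{43 \sqrt{32691}}{641}$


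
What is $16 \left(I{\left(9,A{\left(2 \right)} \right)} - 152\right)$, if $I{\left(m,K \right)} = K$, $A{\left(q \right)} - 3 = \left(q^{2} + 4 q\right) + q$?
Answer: $-2160$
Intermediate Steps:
$A{\left(q \right)} = 3 + q^{2} + 5 q$ ($A{\left(q \right)} = 3 + \left(\left(q^{2} + 4 q\right) + q\right) = 3 + \left(q^{2} + 5 q\right) = 3 + q^{2} + 5 q$)
$16 \left(I{\left(9,A{\left(2 \right)} \right)} - 152\right) = 16 \left(\left(3 + 2^{2} + 5 \cdot 2\right) - 152\right) = 16 \left(\left(3 + 4 + 10\right) - 152\right) = 16 \left(17 - 152\right) = 16 \left(-135\right) = -2160$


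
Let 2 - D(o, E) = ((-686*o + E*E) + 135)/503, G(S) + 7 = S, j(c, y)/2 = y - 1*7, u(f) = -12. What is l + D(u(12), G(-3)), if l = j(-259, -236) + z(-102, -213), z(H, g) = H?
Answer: -303225/503 ≈ -602.83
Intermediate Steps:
j(c, y) = -14 + 2*y (j(c, y) = 2*(y - 1*7) = 2*(y - 7) = 2*(-7 + y) = -14 + 2*y)
G(S) = -7 + S
D(o, E) = 871/503 - E**2/503 + 686*o/503 (D(o, E) = 2 - ((-686*o + E*E) + 135)/503 = 2 - ((-686*o + E**2) + 135)/503 = 2 - ((E**2 - 686*o) + 135)/503 = 2 - (135 + E**2 - 686*o)/503 = 2 - (135/503 - 686*o/503 + E**2/503) = 2 + (-135/503 - E**2/503 + 686*o/503) = 871/503 - E**2/503 + 686*o/503)
l = -588 (l = (-14 + 2*(-236)) - 102 = (-14 - 472) - 102 = -486 - 102 = -588)
l + D(u(12), G(-3)) = -588 + (871/503 - (-7 - 3)**2/503 + (686/503)*(-12)) = -588 + (871/503 - 1/503*(-10)**2 - 8232/503) = -588 + (871/503 - 1/503*100 - 8232/503) = -588 + (871/503 - 100/503 - 8232/503) = -588 - 7461/503 = -303225/503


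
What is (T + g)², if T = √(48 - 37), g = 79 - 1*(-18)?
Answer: (97 + √11)² ≈ 10063.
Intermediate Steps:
g = 97 (g = 79 + 18 = 97)
T = √11 ≈ 3.3166
(T + g)² = (√11 + 97)² = (97 + √11)²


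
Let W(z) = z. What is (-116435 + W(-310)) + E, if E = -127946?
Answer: -244691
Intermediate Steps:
(-116435 + W(-310)) + E = (-116435 - 310) - 127946 = -116745 - 127946 = -244691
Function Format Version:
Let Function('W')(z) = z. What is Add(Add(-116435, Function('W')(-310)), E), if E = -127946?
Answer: -244691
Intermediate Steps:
Add(Add(-116435, Function('W')(-310)), E) = Add(Add(-116435, -310), -127946) = Add(-116745, -127946) = -244691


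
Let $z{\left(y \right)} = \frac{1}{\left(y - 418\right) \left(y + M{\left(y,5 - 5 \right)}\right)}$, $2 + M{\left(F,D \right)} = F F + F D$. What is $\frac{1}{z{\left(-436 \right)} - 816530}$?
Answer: $- \frac{161967932}{132251675515961} \approx -1.2247 \cdot 10^{-6}$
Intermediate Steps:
$M{\left(F,D \right)} = -2 + F^{2} + D F$ ($M{\left(F,D \right)} = -2 + \left(F F + F D\right) = -2 + \left(F^{2} + D F\right) = -2 + F^{2} + D F$)
$z{\left(y \right)} = \frac{1}{\left(-418 + y\right) \left(-2 + y + y^{2}\right)}$ ($z{\left(y \right)} = \frac{1}{\left(y - 418\right) \left(y + \left(-2 + y^{2} + \left(5 - 5\right) y\right)\right)} = \frac{1}{\left(-418 + y\right) \left(y + \left(-2 + y^{2} + 0 y\right)\right)} = \frac{1}{\left(-418 + y\right) \left(y + \left(-2 + y^{2} + 0\right)\right)} = \frac{1}{\left(-418 + y\right) \left(y + \left(-2 + y^{2}\right)\right)} = \frac{1}{\left(-418 + y\right) \left(-2 + y + y^{2}\right)}$)
$\frac{1}{z{\left(-436 \right)} - 816530} = \frac{1}{\frac{1}{836 + \left(-436\right)^{3} - -183120 - 417 \left(-436\right)^{2}} - 816530} = \frac{1}{\frac{1}{836 - 82881856 + 183120 - 79270032} - 816530} = \frac{1}{\frac{1}{-161967932} - 816530} = \frac{1}{- \frac{1}{161967932} - 816530} = \frac{1}{- \frac{132251675515961}{161967932}} = - \frac{161967932}{132251675515961}$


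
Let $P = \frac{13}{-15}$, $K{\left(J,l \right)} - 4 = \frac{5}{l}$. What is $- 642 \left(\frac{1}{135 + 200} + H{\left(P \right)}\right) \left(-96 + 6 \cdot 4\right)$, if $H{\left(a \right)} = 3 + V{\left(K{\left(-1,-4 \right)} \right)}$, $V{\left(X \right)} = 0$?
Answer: $\frac{46501344}{335} \approx 1.3881 \cdot 10^{5}$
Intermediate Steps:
$K{\left(J,l \right)} = 4 + \frac{5}{l}$
$P = - \frac{13}{15}$ ($P = 13 \left(- \frac{1}{15}\right) = - \frac{13}{15} \approx -0.86667$)
$H{\left(a \right)} = 3$ ($H{\left(a \right)} = 3 + 0 = 3$)
$- 642 \left(\frac{1}{135 + 200} + H{\left(P \right)}\right) \left(-96 + 6 \cdot 4\right) = - 642 \left(\frac{1}{135 + 200} + 3\right) \left(-96 + 6 \cdot 4\right) = - 642 \left(\frac{1}{335} + 3\right) \left(-96 + 24\right) = - 642 \left(\frac{1}{335} + 3\right) \left(-72\right) = - 642 \cdot \frac{1006}{335} \left(-72\right) = \left(-642\right) \left(- \frac{72432}{335}\right) = \frac{46501344}{335}$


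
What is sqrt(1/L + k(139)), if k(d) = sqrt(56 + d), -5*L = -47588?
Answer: sqrt(59485 + 566154436*sqrt(195))/23794 ≈ 3.7369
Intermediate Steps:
L = 47588/5 (L = -1/5*(-47588) = 47588/5 ≈ 9517.6)
sqrt(1/L + k(139)) = sqrt(1/(47588/5) + sqrt(56 + 139)) = sqrt(5/47588 + sqrt(195))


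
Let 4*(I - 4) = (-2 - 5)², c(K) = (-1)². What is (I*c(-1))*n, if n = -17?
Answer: -1105/4 ≈ -276.25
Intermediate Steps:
c(K) = 1
I = 65/4 (I = 4 + (-2 - 5)²/4 = 4 + (¼)*(-7)² = 4 + (¼)*49 = 4 + 49/4 = 65/4 ≈ 16.250)
(I*c(-1))*n = ((65/4)*1)*(-17) = (65/4)*(-17) = -1105/4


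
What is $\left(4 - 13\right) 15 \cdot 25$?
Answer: $-3375$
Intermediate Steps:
$\left(4 - 13\right) 15 \cdot 25 = \left(-9\right) 15 \cdot 25 = \left(-135\right) 25 = -3375$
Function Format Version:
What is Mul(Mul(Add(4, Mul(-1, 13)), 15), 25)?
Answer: -3375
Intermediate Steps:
Mul(Mul(Add(4, Mul(-1, 13)), 15), 25) = Mul(Mul(Add(4, -13), 15), 25) = Mul(Mul(-9, 15), 25) = Mul(-135, 25) = -3375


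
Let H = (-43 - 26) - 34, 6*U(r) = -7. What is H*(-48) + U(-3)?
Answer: 29657/6 ≈ 4942.8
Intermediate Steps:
U(r) = -7/6 (U(r) = (1/6)*(-7) = -7/6)
H = -103 (H = -69 - 34 = -103)
H*(-48) + U(-3) = -103*(-48) - 7/6 = 4944 - 7/6 = 29657/6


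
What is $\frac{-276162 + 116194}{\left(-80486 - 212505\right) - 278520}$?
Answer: $\frac{159968}{571511} \approx 0.2799$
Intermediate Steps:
$\frac{-276162 + 116194}{\left(-80486 - 212505\right) - 278520} = - \frac{159968}{-292991 - 278520} = - \frac{159968}{-571511} = \left(-159968\right) \left(- \frac{1}{571511}\right) = \frac{159968}{571511}$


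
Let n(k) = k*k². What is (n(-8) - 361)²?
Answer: 762129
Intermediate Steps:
n(k) = k³
(n(-8) - 361)² = ((-8)³ - 361)² = (-512 - 361)² = (-873)² = 762129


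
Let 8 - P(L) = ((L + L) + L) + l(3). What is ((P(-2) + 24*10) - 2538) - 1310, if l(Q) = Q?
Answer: -3597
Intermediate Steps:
P(L) = 5 - 3*L (P(L) = 8 - (((L + L) + L) + 3) = 8 - ((2*L + L) + 3) = 8 - (3*L + 3) = 8 - (3 + 3*L) = 8 + (-3 - 3*L) = 5 - 3*L)
((P(-2) + 24*10) - 2538) - 1310 = (((5 - 3*(-2)) + 24*10) - 2538) - 1310 = (((5 + 6) + 240) - 2538) - 1310 = ((11 + 240) - 2538) - 1310 = (251 - 2538) - 1310 = -2287 - 1310 = -3597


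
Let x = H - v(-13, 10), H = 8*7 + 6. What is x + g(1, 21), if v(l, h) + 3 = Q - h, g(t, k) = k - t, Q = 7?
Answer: 88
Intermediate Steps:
v(l, h) = 4 - h (v(l, h) = -3 + (7 - h) = 4 - h)
H = 62 (H = 56 + 6 = 62)
x = 68 (x = 62 - (4 - 1*10) = 62 - (4 - 10) = 62 - 1*(-6) = 62 + 6 = 68)
x + g(1, 21) = 68 + (21 - 1*1) = 68 + (21 - 1) = 68 + 20 = 88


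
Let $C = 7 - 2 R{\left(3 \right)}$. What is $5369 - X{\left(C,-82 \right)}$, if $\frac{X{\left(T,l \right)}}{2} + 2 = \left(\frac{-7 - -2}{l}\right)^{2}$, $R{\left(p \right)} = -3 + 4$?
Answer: $\frac{18064001}{3362} \approx 5373.0$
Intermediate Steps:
$R{\left(p \right)} = 1$
$C = 5$ ($C = 7 - 2 = 5$)
$X{\left(T,l \right)} = -4 + \frac{50}{l^{2}}$ ($X{\left(T,l \right)} = -4 + 2 \left(\frac{-7 - -2}{l}\right)^{2} = -4 + 2 \left(\frac{-7 + 2}{l}\right)^{2} = -4 + 2 \left(- \frac{5}{l}\right)^{2} = -4 + 2 \frac{25}{l^{2}} = -4 + \frac{50}{l^{2}}$)
$5369 - X{\left(C,-82 \right)} = 5369 - \left(-4 + \frac{50}{6724}\right) = 5369 - \left(-4 + 50 \cdot \frac{1}{6724}\right) = 5369 - \left(-4 + \frac{25}{3362}\right) = 5369 - - \frac{13423}{3362} = 5369 + \frac{13423}{3362} = \frac{18064001}{3362}$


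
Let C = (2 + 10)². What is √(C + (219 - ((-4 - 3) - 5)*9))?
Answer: √471 ≈ 21.703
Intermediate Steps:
C = 144 (C = 12² = 144)
√(C + (219 - ((-4 - 3) - 5)*9)) = √(144 + (219 - ((-4 - 3) - 5)*9)) = √(144 + (219 - (-7 - 5)*9)) = √(144 + (219 - (-12)*9)) = √(144 + (219 - 1*(-108))) = √(144 + (219 + 108)) = √(144 + 327) = √471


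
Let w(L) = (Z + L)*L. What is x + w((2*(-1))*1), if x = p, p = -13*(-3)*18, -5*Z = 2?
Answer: 3534/5 ≈ 706.80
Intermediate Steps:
Z = -⅖ (Z = -⅕*2 = -⅖ ≈ -0.40000)
p = 702 (p = 39*18 = 702)
x = 702
w(L) = L*(-⅖ + L) (w(L) = (-⅖ + L)*L = L*(-⅖ + L))
x + w((2*(-1))*1) = 702 + ((2*(-1))*1)*(-2 + 5*((2*(-1))*1))/5 = 702 + (-2*1)*(-2 + 5*(-2*1))/5 = 702 + (⅕)*(-2)*(-2 + 5*(-2)) = 702 + (⅕)*(-2)*(-2 - 10) = 702 + (⅕)*(-2)*(-12) = 702 + 24/5 = 3534/5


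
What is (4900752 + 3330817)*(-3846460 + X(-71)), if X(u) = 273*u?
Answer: -31821953397667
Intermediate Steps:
(4900752 + 3330817)*(-3846460 + X(-71)) = (4900752 + 3330817)*(-3846460 + 273*(-71)) = 8231569*(-3846460 - 19383) = 8231569*(-3865843) = -31821953397667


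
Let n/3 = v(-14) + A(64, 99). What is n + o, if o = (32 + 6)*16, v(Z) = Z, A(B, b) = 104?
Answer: 878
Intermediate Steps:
n = 270 (n = 3*(-14 + 104) = 3*90 = 270)
o = 608 (o = 38*16 = 608)
n + o = 270 + 608 = 878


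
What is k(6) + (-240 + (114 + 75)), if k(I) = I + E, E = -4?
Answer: -49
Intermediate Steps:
k(I) = -4 + I (k(I) = I - 4 = -4 + I)
k(6) + (-240 + (114 + 75)) = (-4 + 6) + (-240 + (114 + 75)) = 2 + (-240 + 189) = 2 - 51 = -49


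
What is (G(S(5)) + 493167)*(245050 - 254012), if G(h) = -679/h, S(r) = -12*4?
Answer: -106077346295/24 ≈ -4.4199e+9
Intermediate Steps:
S(r) = -48
(G(S(5)) + 493167)*(245050 - 254012) = (-679/(-48) + 493167)*(245050 - 254012) = (-679*(-1/48) + 493167)*(-8962) = (679/48 + 493167)*(-8962) = (23672695/48)*(-8962) = -106077346295/24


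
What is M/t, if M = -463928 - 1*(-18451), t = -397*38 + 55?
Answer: 445477/15031 ≈ 29.637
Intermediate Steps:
t = -15031 (t = -15086 + 55 = -15031)
M = -445477 (M = -463928 + 18451 = -445477)
M/t = -445477/(-15031) = -445477*(-1/15031) = 445477/15031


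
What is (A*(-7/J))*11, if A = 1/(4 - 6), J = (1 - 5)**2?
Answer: 77/32 ≈ 2.4063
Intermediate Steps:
J = 16 (J = (-4)**2 = 16)
A = -1/2 (A = 1/(-2) = -1/2 ≈ -0.50000)
(A*(-7/J))*11 = -(-7)/(2*16)*11 = -1/2*(-7/16)*11 = (7/32)*11 = 77/32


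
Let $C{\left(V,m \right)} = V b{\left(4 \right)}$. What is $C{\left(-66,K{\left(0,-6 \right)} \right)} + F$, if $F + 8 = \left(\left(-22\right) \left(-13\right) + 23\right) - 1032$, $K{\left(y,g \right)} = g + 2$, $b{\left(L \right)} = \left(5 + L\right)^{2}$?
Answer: $-6077$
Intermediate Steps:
$K{\left(y,g \right)} = 2 + g$
$C{\left(V,m \right)} = 81 V$ ($C{\left(V,m \right)} = V \left(5 + 4\right)^{2} = V 9^{2} = V 81 = 81 V$)
$F = -731$ ($F = -8 + \left(\left(\left(-22\right) \left(-13\right) + 23\right) - 1032\right) = -8 + \left(\left(286 + 23\right) - 1032\right) = -8 + \left(309 - 1032\right) = -8 - 723 = -731$)
$C{\left(-66,K{\left(0,-6 \right)} \right)} + F = 81 \left(-66\right) - 731 = -5346 - 731 = -6077$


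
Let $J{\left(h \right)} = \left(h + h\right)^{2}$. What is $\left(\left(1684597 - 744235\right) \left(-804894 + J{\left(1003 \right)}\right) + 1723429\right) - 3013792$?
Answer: $3027157519041$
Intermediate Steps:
$J{\left(h \right)} = 4 h^{2}$ ($J{\left(h \right)} = \left(2 h\right)^{2} = 4 h^{2}$)
$\left(\left(1684597 - 744235\right) \left(-804894 + J{\left(1003 \right)}\right) + 1723429\right) - 3013792 = \left(\left(1684597 - 744235\right) \left(-804894 + 4 \cdot 1003^{2}\right) + 1723429\right) - 3013792 = \left(940362 \left(-804894 + 4 \cdot 1006009\right) + 1723429\right) - 3013792 = \left(940362 \left(-804894 + 4024036\right) + 1723429\right) - 3013792 = \left(940362 \cdot 3219142 + 1723429\right) - 3013792 = \left(3027158809404 + 1723429\right) - 3013792 = 3027160532833 - 3013792 = 3027157519041$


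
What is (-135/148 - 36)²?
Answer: 29844369/21904 ≈ 1362.5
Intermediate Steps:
(-135/148 - 36)² = (-5463/148)² = 29844369/21904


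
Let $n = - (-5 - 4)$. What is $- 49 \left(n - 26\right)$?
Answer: $833$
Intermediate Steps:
$n = 9$ ($n = \left(-1\right) \left(-9\right) = 9$)
$- 49 \left(n - 26\right) = - 49 \left(9 - 26\right) = \left(-49\right) \left(-17\right) = 833$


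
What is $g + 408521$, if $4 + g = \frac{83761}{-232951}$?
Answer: $\frac{95164359906}{232951} \approx 4.0852 \cdot 10^{5}$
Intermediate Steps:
$g = - \frac{1015565}{232951}$ ($g = -4 + \frac{83761}{-232951} = -4 + 83761 \left(- \frac{1}{232951}\right) = -4 - \frac{83761}{232951} = - \frac{1015565}{232951} \approx -4.3596$)
$g + 408521 = - \frac{1015565}{232951} + 408521 = \frac{95164359906}{232951}$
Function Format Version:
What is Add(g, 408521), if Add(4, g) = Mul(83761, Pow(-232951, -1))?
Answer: Rational(95164359906, 232951) ≈ 4.0852e+5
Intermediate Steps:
g = Rational(-1015565, 232951) (g = Add(-4, Mul(83761, Pow(-232951, -1))) = Add(-4, Mul(83761, Rational(-1, 232951))) = Add(-4, Rational(-83761, 232951)) = Rational(-1015565, 232951) ≈ -4.3596)
Add(g, 408521) = Add(Rational(-1015565, 232951), 408521) = Rational(95164359906, 232951)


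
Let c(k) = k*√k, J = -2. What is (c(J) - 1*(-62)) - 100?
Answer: -38 - 2*I*√2 ≈ -38.0 - 2.8284*I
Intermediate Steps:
c(k) = k^(3/2)
(c(J) - 1*(-62)) - 100 = ((-2)^(3/2) - 1*(-62)) - 100 = (-2*I*√2 + 62) - 100 = (62 - 2*I*√2) - 100 = -38 - 2*I*√2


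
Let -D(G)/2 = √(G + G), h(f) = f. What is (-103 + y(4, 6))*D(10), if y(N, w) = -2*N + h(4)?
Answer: 428*√5 ≈ 957.04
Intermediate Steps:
y(N, w) = 4 - 2*N (y(N, w) = -2*N + 4 = 4 - 2*N)
D(G) = -2*√2*√G (D(G) = -2*√(G + G) = -2*√2*√G)
(-103 + y(4, 6))*D(10) = (-103 + (4 - 2*4))*(-2*√2*√10) = (-103 + (4 - 8))*(-4*√5) = (-103 - 4)*(-4*√5) = -(-428)*√5 = 428*√5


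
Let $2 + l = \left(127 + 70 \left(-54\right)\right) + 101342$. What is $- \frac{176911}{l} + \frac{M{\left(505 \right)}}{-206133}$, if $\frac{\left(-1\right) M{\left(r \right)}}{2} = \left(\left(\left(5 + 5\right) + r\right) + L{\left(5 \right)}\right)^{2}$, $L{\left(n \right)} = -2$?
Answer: $\frac{4983061681}{6712171457} \approx 0.74239$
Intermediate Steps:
$l = 97687$ ($l = -2 + \left(\left(127 + 70 \left(-54\right)\right) + 101342\right) = -2 + \left(\left(127 - 3780\right) + 101342\right) = -2 + \left(-3653 + 101342\right) = -2 + 97689 = 97687$)
$M{\left(r \right)} = - 2 \left(8 + r\right)^{2}$ ($M{\left(r \right)} = - 2 \left(\left(\left(5 + 5\right) + r\right) - 2\right)^{2} = - 2 \left(\left(10 + r\right) - 2\right)^{2} = - 2 \left(8 + r\right)^{2}$)
$- \frac{176911}{l} + \frac{M{\left(505 \right)}}{-206133} = - \frac{176911}{97687} + \frac{\left(-2\right) \left(8 + 505\right)^{2}}{-206133} = \left(-176911\right) \frac{1}{97687} + - 2 \cdot 513^{2} \left(- \frac{1}{206133}\right) = - \frac{176911}{97687} + \left(-2\right) 263169 \left(- \frac{1}{206133}\right) = - \frac{176911}{97687} - - \frac{175446}{68711} = - \frac{176911}{97687} + \frac{175446}{68711} = \frac{4983061681}{6712171457}$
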